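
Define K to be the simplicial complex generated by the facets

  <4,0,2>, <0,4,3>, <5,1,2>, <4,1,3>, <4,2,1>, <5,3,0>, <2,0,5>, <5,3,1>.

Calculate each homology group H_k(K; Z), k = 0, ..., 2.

H_0 ≅ Z,  H_1 = 0,  H_2 ≅ Z.

Order the vertices as 0 < 1 < 2 < 3 < 4 < 5. Listing each simplex with vertices in this order, K has dimension 2 with simplices:

  0-simplices (6): [0], [1], [2], [3], [4], [5]
  1-simplices (12): [0,2], [0,3], [0,4], [0,5], [1,2], [1,3], [1,4], [1,5], [2,4], [2,5], [3,4], [3,5]
  2-simplices (8): [0,2,4], [0,2,5], [0,3,4], [0,3,5], [1,2,4], [1,2,5], [1,3,4], [1,3,5]

Hence C_0 ≅ Z^6, C_1 ≅ Z^12, C_2 ≅ Z^8.

The boundary map ∂_1: C_1 → C_0 sends each edge [p,q] (with p < q) to q − p.
The 6×12 boundary matrix has rank 5 and Smith normal form diag(1,1,1,1,1).

The boundary map ∂_2: C_2 → C_1 acts by ∂[p,q,r] = [q,r] − [p,r] + [p,q]. For instance
  ∂[0,2,5] = [2,5] − [0,5] + [0,2],
  ∂[1,2,4] = [2,4] − [1,4] + [1,2].
As a 12×8 matrix over Z this has rank 7, with invariant factors (1,1,1,1,1,1,1).

Now H_k = ker ∂_k / im ∂_{k+1}, so:

  H_0: rank C_0 − rank ∂_1 = 6 − 5 = 1, and the invariant factors of ∂_1 are all 1, so H_0 = Z.
  H_1: rank ker ∂_1 − rank ∂_2 = (12 − 5) − 7 = 0, and the invariant factors of ∂_2 are all 1, so H_1 = 0.
  H_2: rank ker ∂_2 − rank ∂_3 = (8 − 7) − 0 = 1, and there is no ∂_3, so H_2 = Z.

As a check, the Euler characteristic is 6 − 12 + 8 = 2, which agrees with 1 − 0 + 1 = 2.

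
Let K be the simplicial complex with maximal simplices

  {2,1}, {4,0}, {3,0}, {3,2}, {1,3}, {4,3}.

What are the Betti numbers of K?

We work with the vertex ordering 0 < 1 < 2 < 3 < 4. The simplices of K, each written with vertices in increasing order, are:

  0-simplices (5): [0], [1], [2], [3], [4]
  1-simplices (6): [0,3], [0,4], [1,2], [1,3], [2,3], [3,4]

giving chain groups C_0 ≅ Z^5, C_1 ≅ Z^6.

∂_1: C_1 → C_0 is given by ∂[p,q] = [q] − [p].
The resulting 5×6 matrix has rank 4, and its Smith normal form has invariant factors (1,1,1,1).

Reading off H_k = ker ∂_k / im ∂_{k+1}:

  H_0: rank C_0 − rank ∂_1 = 5 − 4 = 1, and the invariant factors of ∂_1 are all 1, so H_0 = Z.
  H_1: rank ker ∂_1 − rank ∂_2 = (6 − 4) − 0 = 2, and there is no ∂_2, so H_1 = Z^2.

As a check, the Euler characteristic is 5 − 6 = -1, which agrees with 1 − 2 = -1.

Hence the Betti numbers are b_0 = 1, b_1 = 2.

b_0 = 1, b_1 = 2.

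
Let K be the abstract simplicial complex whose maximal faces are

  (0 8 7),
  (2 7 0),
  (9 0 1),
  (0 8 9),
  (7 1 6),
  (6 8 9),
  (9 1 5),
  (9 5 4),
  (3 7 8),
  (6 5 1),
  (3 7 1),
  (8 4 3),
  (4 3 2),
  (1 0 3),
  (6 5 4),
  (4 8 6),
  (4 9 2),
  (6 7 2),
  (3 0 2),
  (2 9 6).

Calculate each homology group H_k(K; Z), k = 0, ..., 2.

K has 10 vertices, 30 edges, 20 triangles.
rank ∂_0 = 0, rank ∂_1 = 9 ⇒ b_0 = 10 − 0 − 9 = 1; all invariant factors of ∂_1 are 1 so no torsion. So H_0 ≅ Z.
rank ∂_1 = 9, rank ∂_2 = 20 ⇒ b_1 = 30 − 9 − 20 = 1; ∂_2 has invariant factor(s) [2] giving torsion. So H_1 ≅ Z ⊕ Z/2.
rank ∂_2 = 20, rank ∂_3 = 0 ⇒ b_2 = 20 − 20 − 0 = 0. So H_2 ≅ 0.

H_0 = Z,  H_1 = Z ⊕ Z/2,  H_2 = 0.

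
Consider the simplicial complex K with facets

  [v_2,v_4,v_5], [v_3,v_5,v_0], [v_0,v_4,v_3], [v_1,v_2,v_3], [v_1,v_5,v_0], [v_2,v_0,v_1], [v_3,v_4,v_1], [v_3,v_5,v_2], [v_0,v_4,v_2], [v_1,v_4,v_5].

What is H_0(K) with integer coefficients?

H_0 = Z.

K has 6 vertices, 15 edges, 10 triangles.
rank ∂_0 = 0, rank ∂_1 = 5 ⇒ b_0 = 6 − 0 − 5 = 1; all invariant factors of ∂_1 are 1 so no torsion. So H_0 = Z.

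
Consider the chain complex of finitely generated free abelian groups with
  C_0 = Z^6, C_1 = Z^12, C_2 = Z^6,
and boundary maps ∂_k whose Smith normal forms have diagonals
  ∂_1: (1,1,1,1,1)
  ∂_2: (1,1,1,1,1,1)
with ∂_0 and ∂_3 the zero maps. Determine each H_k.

H_0: b_0 = 6 − 0 − 5 = 1; torsion from ∂_1 factors > 1: none. So H_0 ≅ Z.
H_1: b_1 = 12 − 5 − 6 = 1; torsion from ∂_2 factors > 1: none. So H_1 ≅ Z.
H_2: b_2 = 6 − 6 − 0 = 0; torsion from ∂_3 factors > 1: none. So H_2 ≅ 0.

H_0 ≅ Z,  H_1 ≅ Z,  H_2 = 0.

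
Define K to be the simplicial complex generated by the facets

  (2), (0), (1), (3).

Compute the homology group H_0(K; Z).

H_0 = Z^4.

Order the vertices as 0 < 1 < 2 < 3. Listing each simplex with vertices in this order, K has dimension 0 with simplices:

  0-simplices (4): [0], [1], [2], [3]

giving chain groups C_0 ≅ Z^4.

Now H_k = ker ∂_k / im ∂_{k+1}, so:

  H_0: rank C_0 − rank ∂_1 = 4 − 0 = 4, and there is no ∂_1, so H_0 = Z^4.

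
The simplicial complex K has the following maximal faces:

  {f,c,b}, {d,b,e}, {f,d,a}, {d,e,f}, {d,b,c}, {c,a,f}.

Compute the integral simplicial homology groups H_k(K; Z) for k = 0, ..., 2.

H_0 = Z,  H_1 = Z,  H_2 = 0.

Fix the vertex order a < b < c < d < e < f and write every simplex with vertices in increasing order. Then dim K = 2 and the simplices of K are:

  0-simplices (6): a, b, c, d, e, f
  1-simplices (12): ac, ad, af, bc, bd, be, bf, cd, cf, de, df, ef
  2-simplices (6): acf, adf, bcd, bcf, bde, def

so the chain groups are C_0 ≅ Z^6, C_1 ≅ Z^12, C_2 ≅ Z^6.

∂_1: C_1 → C_0 maps an edge to its endpoints' difference, ∂[p,q] = q − p. For instance
  ∂bd = d − b.
The resulting 6×12 matrix has rank 5, and its Smith normal form has invariant factors (1,1,1,1,1).

∂_2: C_2 → C_1 maps a triangle to the signed sum of its edges. For instance
  ∂bcf = cf − bf + bc,
  ∂def = ef − df + de.
As a 12×6 matrix over Z this has rank 6, with invariant factors (1,1,1,1,1,1).

Reading off H_k = ker ∂_k / im ∂_{k+1}:

  H_0: rank C_0 − rank ∂_1 = 6 − 5 = 1, and the invariant factors of ∂_1 are all 1, so H_0 ≅ Z.
  H_1: rank ker ∂_1 − rank ∂_2 = (12 − 5) − 6 = 1, and the invariant factors of ∂_2 are all 1, so H_1 ≅ Z.
  H_2: rank ker ∂_2 − rank ∂_3 = (6 − 6) − 0 = 0, and there is no ∂_3, so H_2 ≅ 0.

(K is a triangulation of the cylinder S^1 x I.)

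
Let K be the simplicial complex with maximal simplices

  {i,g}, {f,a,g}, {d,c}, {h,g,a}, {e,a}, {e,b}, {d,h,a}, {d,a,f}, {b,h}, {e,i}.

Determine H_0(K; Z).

Take the total order a < b < c < d < e < f < g < h < i on the vertex set. Then K (dimension 2) consists of the simplices:

  0-simplices (9): a, b, c, d, e, f, g, h, i
  1-simplices (14): ad, ae, af, ag, ah, be, bh, cd, df, dh, ei, fg, gh, gi
  2-simplices (4): adf, adh, afg, agh

Hence C_0 ≅ Z^9, C_1 ≅ Z^14, C_2 ≅ Z^4.

Boundary ∂_1: C_1 → C_0 maps an edge to its endpoints' difference, ∂[p,q] = q − p. For instance
  ∂gh = h − g.
The resulting 9×14 matrix has rank 8, and its Smith normal form has invariant factors (1,1,1,1,1,1,1,1).

Boundary ∂_2: C_2 → C_1 acts by ∂[p,q,r] = [q,r] − [p,r] + [p,q]. For instance
  ∂adh = dh − ah + ad,
  ∂afg = fg − ag + af.
The 14×4 boundary matrix has rank 4 and Smith normal form diag(1,1,1,1).

Reading off H_k = ker ∂_k / im ∂_{k+1}:

  H_0: rank C_0 − rank ∂_1 = 9 − 8 = 1, and the invariant factors of ∂_1 are all 1, so H_0 ≅ Z.

H_0 ≅ Z.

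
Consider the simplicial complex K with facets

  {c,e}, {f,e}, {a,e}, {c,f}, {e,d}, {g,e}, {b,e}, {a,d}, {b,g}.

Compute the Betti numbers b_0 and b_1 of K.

Take the total order a < b < c < d < e < f < g on the vertex set. Then K (dimension 1) consists of the simplices:

  0-simplices (7): a, b, c, d, e, f, g
  1-simplices (9): ad, ae, be, bg, ce, cf, de, ef, eg

so the chain groups are C_0 ≅ Z^7, C_1 ≅ Z^9.

Boundary ∂_1: C_1 → C_0 maps an edge to its endpoints' difference, ∂[p,q] = q − p. For instance
  ∂de = e − d.
The 7×9 boundary matrix has rank 6 and Smith normal form diag(1,1,1,1,1,1).

Now H_k = ker ∂_k / im ∂_{k+1}, so:

  H_0: rank C_0 − rank ∂_1 = 7 − 6 = 1, and the invariant factors of ∂_1 are all 1, so H_0 ≅ Z.
  H_1: rank ker ∂_1 − rank ∂_2 = (9 − 6) − 0 = 3, and there is no ∂_2, so H_1 ≅ Z^3.

(K is a triangulation of a wedge of 3 circles.)

Hence the Betti numbers are b_0 = 1, b_1 = 3.

b_0 = 1, b_1 = 3.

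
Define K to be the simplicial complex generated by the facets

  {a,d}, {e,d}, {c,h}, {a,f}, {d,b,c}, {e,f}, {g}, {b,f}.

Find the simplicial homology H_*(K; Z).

Fix the vertex order a < b < c < d < e < f < g < h and write every simplex with vertices in increasing order. Then dim K = 2 and the simplices of K are:

  0-simplices (8): a, b, c, d, e, f, g, h
  1-simplices (9): ad, af, bc, bd, bf, cd, ch, de, ef
  2-simplices (1): bcd

Hence C_0 ≅ Z^8, C_1 ≅ Z^9, C_2 ≅ Z^1.

∂_1: C_1 → C_0 is given by ∂[p,q] = [q] − [p]. For instance
  ∂ef = f − e.
As a 8×9 matrix over Z this has rank 6, with invariant factors (1,1,1,1,1,1).

∂_2: C_2 → C_1 acts by ∂[p,q,r] = [q,r] − [p,r] + [p,q]. For instance
  ∂bcd = cd − bd + bc.
The 9×1 boundary matrix has rank 1 and Smith normal form diag(1).

Reading off H_k = ker ∂_k / im ∂_{k+1}:

  H_0: rank C_0 − rank ∂_1 = 8 − 6 = 2, and the invariant factors of ∂_1 are all 1, so H_0 ≅ Z^2.
  H_1: rank ker ∂_1 − rank ∂_2 = (9 − 6) − 1 = 2, and the invariant factors of ∂_2 are all 1, so H_1 ≅ Z^2.
  H_2: rank ker ∂_2 − rank ∂_3 = (1 − 1) − 0 = 0, and there is no ∂_3, so H_2 ≅ 0.

As a check, the Euler characteristic is 8 − 9 + 1 = 0, which agrees with 2 − 2 + 0 = 0.

H_0 ≅ Z^2,  H_1 ≅ Z^2,  H_2 = 0.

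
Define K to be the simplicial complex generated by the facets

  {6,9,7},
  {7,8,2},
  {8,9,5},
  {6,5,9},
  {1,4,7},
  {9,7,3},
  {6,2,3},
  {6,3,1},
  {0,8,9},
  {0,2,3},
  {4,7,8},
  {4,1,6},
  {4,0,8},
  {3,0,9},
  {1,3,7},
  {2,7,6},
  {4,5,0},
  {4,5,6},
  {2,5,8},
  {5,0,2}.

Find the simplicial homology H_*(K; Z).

Fix the vertex order 0 < 1 < 2 < 3 < 4 < 5 < 6 < 7 < 8 < 9 and write every simplex with vertices in increasing order. Then dim K = 2 and the simplices of K are:

  0-simplices (10): [0], [1], [2], [3], [4], [5], [6], [7], [8], [9]
  1-simplices (30): (30 of them)
  2-simplices (20): (20 of them)

so the chain groups are C_0 ≅ Z^10, C_1 ≅ Z^30, C_2 ≅ Z^20.

The boundary map ∂_1: C_1 → C_0 is given by ∂[p,q] = [q] − [p]. For instance
  ∂[0,8] = [8] − [0].
The 10×30 boundary matrix has rank 9 and Smith normal form diag(1,1,1,1,1,1,1,1,1).

The boundary map ∂_2: C_2 → C_1 sends each 2-simplex [p,q,r] to [q,r] − [p,r] + [p,q]. For instance
  ∂[3,7,9] = [7,9] − [3,9] + [3,7],
  ∂[1,4,7] = [4,7] − [1,7] + [1,4].
This gives a 30×20 integer matrix of rank 20; reducing to Smith normal form yields diagonal entries (1,1,1,1,1,1,1,1,1,1,1,1,1,1,1,1,1,1,1,2).

Computing H_k = (kernel of ∂_k) / (image of ∂_{k+1}):

  H_0: rank C_0 − rank ∂_1 = 10 − 9 = 1, and the invariant factors of ∂_1 are all 1, so H_0 ≅ Z.
  H_1: rank ker ∂_1 − rank ∂_2 = (30 − 9) − 20 = 1, and ∂_2 has invariant factor 2 > 1, so H_1 ≅ Z ⊕ Z/2Z.
  H_2: rank ker ∂_2 − rank ∂_3 = (20 − 20) − 0 = 0, and there is no ∂_3, so H_2 ≅ 0.

H_0 = Z,  H_1 = Z ⊕ Z/2Z,  H_2 = 0.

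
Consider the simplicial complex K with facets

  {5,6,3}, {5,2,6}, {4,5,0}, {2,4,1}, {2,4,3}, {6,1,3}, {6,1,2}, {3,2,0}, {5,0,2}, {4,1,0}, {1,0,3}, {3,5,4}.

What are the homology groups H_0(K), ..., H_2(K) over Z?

H_0 = Z,  H_1 = Z/2,  H_2 = 0.

Order the vertices as 0 < 1 < 2 < 3 < 4 < 5 < 6. Listing each simplex with vertices in this order, K has dimension 2 with simplices:

  0-simplices (7): [0], [1], [2], [3], [4], [5], [6]
  1-simplices (18): [0,1], [0,2], [0,3], [0,4], [0,5], [1,2], [1,3], [1,4], [1,6], [2,3], [2,4], [2,5], [2,6], [3,4], [3,5], [3,6], [4,5], [5,6]
  2-simplices (12): [0,1,3], [0,1,4], [0,2,3], [0,2,5], [0,4,5], [1,2,4], [1,2,6], [1,3,6], [2,3,4], [2,5,6], [3,4,5], [3,5,6]

Hence C_0 ≅ Z^7, C_1 ≅ Z^18, C_2 ≅ Z^12.

∂_1: C_1 → C_0 is given by ∂[p,q] = [q] − [p].
This gives a 7×18 integer matrix of rank 6; reducing to Smith normal form yields diagonal entries (1,1,1,1,1,1).

∂_2: C_2 → C_1 sends each 2-simplex [p,q,r] to [q,r] − [p,r] + [p,q]. For instance
  ∂[0,4,5] = [4,5] − [0,5] + [0,4],
  ∂[0,1,4] = [1,4] − [0,4] + [0,1].
The 18×12 boundary matrix has rank 12 and Smith normal form diag(1,1,1,1,1,1,1,1,1,1,1,2).

Now H_k = ker ∂_k / im ∂_{k+1}, so:

  H_0: rank C_0 − rank ∂_1 = 7 − 6 = 1, and the invariant factors of ∂_1 are all 1, so H_0 ≅ Z.
  H_1: rank ker ∂_1 − rank ∂_2 = (18 − 6) − 12 = 0, and ∂_2 has invariant factor 2 > 1, so H_1 ≅ Z/2.
  H_2: rank ker ∂_2 − rank ∂_3 = (12 − 12) − 0 = 0, and there is no ∂_3, so H_2 ≅ 0.

As a check, the Euler characteristic is 7 − 18 + 12 = 1, which agrees with 1 − 0 + 0 = 1.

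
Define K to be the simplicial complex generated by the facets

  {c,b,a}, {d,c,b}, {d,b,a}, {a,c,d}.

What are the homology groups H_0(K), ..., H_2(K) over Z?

H_0 = Z,  H_1 = 0,  H_2 = Z.

Order the vertices as a < b < c < d. Listing each simplex with vertices in this order, K has dimension 2 with simplices:

  0-simplices (4): a, b, c, d
  1-simplices (6): ab, ac, ad, bc, bd, cd
  2-simplices (4): abc, abd, acd, bcd

Hence C_0 ≅ Z^4, C_1 ≅ Z^6, C_2 ≅ Z^4.

The boundary map ∂_1: C_1 → C_0 is given by ∂[p,q] = [q] − [p]. For instance
  ∂bd = d − b.
This gives a 4×6 integer matrix of rank 3; reducing to Smith normal form yields diagonal entries (1,1,1).

∂_2: C_2 → C_1 sends each 2-simplex [p,q,r] to [q,r] − [p,r] + [p,q]. For instance
  ∂acd = cd − ad + ac,
  ∂bcd = cd − bd + bc.
This gives a 6×4 integer matrix of rank 3; reducing to Smith normal form yields diagonal entries (1,1,1).

Computing H_k = (kernel of ∂_k) / (image of ∂_{k+1}):

  H_0: rank C_0 − rank ∂_1 = 4 − 3 = 1, and the invariant factors of ∂_1 are all 1, so H_0 = Z.
  H_1: rank ker ∂_1 − rank ∂_2 = (6 − 3) − 3 = 0, and the invariant factors of ∂_2 are all 1, so H_1 = 0.
  H_2: rank ker ∂_2 − rank ∂_3 = (4 − 3) − 0 = 1, and there is no ∂_3, so H_2 = Z.

As a check, the Euler characteristic is 4 − 6 + 4 = 2, which agrees with 1 − 0 + 1 = 2.
(K is a triangulation of the 2-sphere S^2.)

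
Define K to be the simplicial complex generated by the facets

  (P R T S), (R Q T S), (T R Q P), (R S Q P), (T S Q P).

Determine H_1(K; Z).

Order the vertices as P < Q < R < S < T. Listing each simplex with vertices in this order, K has dimension 3 with simplices:

  0-simplices (5): P, Q, R, S, T
  1-simplices (10): PQ, PR, PS, PT, QR, QS, QT, RS, RT, ST
  2-simplices (10): PQR, PQS, PQT, PRS, PRT, PST, QRS, QRT, QST, RST
  3-simplices (5): PQRS, PQRT, PQST, PRST, QRST

Hence C_0 ≅ Z^5, C_1 ≅ Z^10, C_2 ≅ Z^10, C_3 ≅ Z^5.

The boundary map ∂_1: C_1 → C_0 maps an edge to its endpoints' difference, ∂[p,q] = q − p. For instance
  ∂QS = S − Q.
The 5×10 boundary matrix has rank 4 and Smith normal form diag(1,1,1,1).

The boundary map ∂_2: C_2 → C_1 maps a triangle to the signed sum of its edges. For instance
  ∂PRS = RS − PS + PR,
  ∂QST = ST − QT + QS.
The 10×10 boundary matrix has rank 6 and Smith normal form diag(1,1,1,1,1,1).

∂_3: C_3 → C_2 sends each 3-simplex σ to the alternating sum Σ_i (−1)^i (σ with its i-th vertex removed). For instance
  ∂PQST = QST − PST + PQT − PQS,
  ∂PQRT = QRT − PRT + PQT − PQR.
The resulting 10×5 matrix has rank 4, and its Smith normal form has invariant factors (1,1,1,1).

Reading off H_k = ker ∂_k / im ∂_{k+1}:

  H_1: rank ker ∂_1 − rank ∂_2 = (10 − 4) − 6 = 0, and the invariant factors of ∂_2 are all 1, so H_1 ≅ 0.

H_1 = 0.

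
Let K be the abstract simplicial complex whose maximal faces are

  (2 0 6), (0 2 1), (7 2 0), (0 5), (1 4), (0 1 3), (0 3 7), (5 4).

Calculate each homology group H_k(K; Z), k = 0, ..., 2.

H_0 = Z,  H_1 = Z,  H_2 = 0.

Fix the vertex order 0 < 1 < 2 < 3 < 4 < 5 < 6 < 7 and write every simplex with vertices in increasing order. Then dim K = 2 and the simplices of K are:

  0-simplices (8): [0], [1], [2], [3], [4], [5], [6], [7]
  1-simplices (13): [0,1], [0,2], [0,3], [0,5], [0,6], [0,7], [1,2], [1,3], [1,4], [2,6], [2,7], [3,7], [4,5]
  2-simplices (5): [0,1,2], [0,1,3], [0,2,6], [0,2,7], [0,3,7]

Hence C_0 ≅ Z^8, C_1 ≅ Z^13, C_2 ≅ Z^5.

∂_1: C_1 → C_0 is given by ∂[p,q] = [q] − [p]. For instance
  ∂[0,3] = [3] − [0].
This gives a 8×13 integer matrix of rank 7; reducing to Smith normal form yields diagonal entries (1,1,1,1,1,1,1).

Boundary ∂_2: C_2 → C_1 sends each 2-simplex [p,q,r] to [q,r] − [p,r] + [p,q]. For instance
  ∂[0,2,7] = [2,7] − [0,7] + [0,2],
  ∂[0,1,2] = [1,2] − [0,2] + [0,1].
As a 13×5 matrix over Z this has rank 5, with invariant factors (1,1,1,1,1).

Now H_k = ker ∂_k / im ∂_{k+1}, so:

  H_0: rank C_0 − rank ∂_1 = 8 − 7 = 1, and the invariant factors of ∂_1 are all 1, so H_0 = Z.
  H_1: rank ker ∂_1 − rank ∂_2 = (13 − 7) − 5 = 1, and the invariant factors of ∂_2 are all 1, so H_1 = Z.
  H_2: rank ker ∂_2 − rank ∂_3 = (5 − 5) − 0 = 0, and there is no ∂_3, so H_2 = 0.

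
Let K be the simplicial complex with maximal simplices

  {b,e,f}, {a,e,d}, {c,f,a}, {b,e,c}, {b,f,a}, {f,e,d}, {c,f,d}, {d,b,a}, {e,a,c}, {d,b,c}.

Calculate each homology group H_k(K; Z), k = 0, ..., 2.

H_0 = Z,  H_1 = Z_2,  H_2 = 0.

Take the total order a < b < c < d < e < f on the vertex set. Then K (dimension 2) consists of the simplices:

  0-simplices (6): a, b, c, d, e, f
  1-simplices (15): ab, ac, ad, ae, af, bc, bd, be, bf, cd, ce, cf, de, df, ef
  2-simplices (10): abd, abf, ace, acf, ade, bcd, bce, bef, cdf, def

Hence C_0 ≅ Z^6, C_1 ≅ Z^15, C_2 ≅ Z^10.

Boundary ∂_1: C_1 → C_0 sends each edge [p,q] (with p < q) to q − p. For instance
  ∂df = f − d.
The 6×15 boundary matrix has rank 5 and Smith normal form diag(1,1,1,1,1).

The boundary map ∂_2: C_2 → C_1 maps a triangle to the signed sum of its edges. For instance
  ∂def = ef − df + de,
  ∂bcd = cd − bd + bc.
As a 15×10 matrix over Z this has rank 10, with invariant factors (1,1,1,1,1,1,1,1,1,2).

Reading off H_k = ker ∂_k / im ∂_{k+1}:

  H_0: rank C_0 − rank ∂_1 = 6 − 5 = 1, and the invariant factors of ∂_1 are all 1, so H_0 = Z.
  H_1: rank ker ∂_1 − rank ∂_2 = (15 − 5) − 10 = 0, and ∂_2 has invariant factor 2 > 1, so H_1 = Z_2.
  H_2: rank ker ∂_2 − rank ∂_3 = (10 − 10) − 0 = 0, and there is no ∂_3, so H_2 = 0.

As a check, the Euler characteristic is 6 − 15 + 10 = 1, which agrees with 1 − 0 + 0 = 1.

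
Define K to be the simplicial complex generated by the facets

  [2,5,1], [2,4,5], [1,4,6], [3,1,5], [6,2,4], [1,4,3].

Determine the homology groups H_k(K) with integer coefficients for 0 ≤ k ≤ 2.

H_0 = Z,  H_1 = Z,  H_2 = 0.

Order the vertices as 1 < 2 < 3 < 4 < 5 < 6. Listing each simplex with vertices in this order, K has dimension 2 with simplices:

  0-simplices (6): [1], [2], [3], [4], [5], [6]
  1-simplices (12): [1,2], [1,3], [1,4], [1,5], [1,6], [2,4], [2,5], [2,6], [3,4], [3,5], [4,5], [4,6]
  2-simplices (6): [1,2,5], [1,3,4], [1,3,5], [1,4,6], [2,4,5], [2,4,6]

Hence C_0 ≅ Z^6, C_1 ≅ Z^12, C_2 ≅ Z^6.

∂_1: C_1 → C_0 maps an edge to its endpoints' difference, ∂[p,q] = q − p. For instance
  ∂[2,4] = [4] − [2].
This gives a 6×12 integer matrix of rank 5; reducing to Smith normal form yields diagonal entries (1,1,1,1,1).

Boundary ∂_2: C_2 → C_1 sends each 2-simplex [p,q,r] to [q,r] − [p,r] + [p,q]. For instance
  ∂[1,2,5] = [2,5] − [1,5] + [1,2],
  ∂[1,4,6] = [4,6] − [1,6] + [1,4].
This gives a 12×6 integer matrix of rank 6; reducing to Smith normal form yields diagonal entries (1,1,1,1,1,1).

Computing H_k = (kernel of ∂_k) / (image of ∂_{k+1}):

  H_0: rank C_0 − rank ∂_1 = 6 − 5 = 1, and the invariant factors of ∂_1 are all 1, so H_0 ≅ Z.
  H_1: rank ker ∂_1 − rank ∂_2 = (12 − 5) − 6 = 1, and the invariant factors of ∂_2 are all 1, so H_1 ≅ Z.
  H_2: rank ker ∂_2 − rank ∂_3 = (6 − 6) − 0 = 0, and there is no ∂_3, so H_2 ≅ 0.

(K is a triangulation of the cylinder S^1 x I.)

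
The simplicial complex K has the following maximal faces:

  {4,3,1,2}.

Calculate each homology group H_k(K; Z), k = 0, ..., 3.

H_0 = Z,  H_1 = 0,  H_2 = 0,  H_3 = 0.

Fix the vertex order 1 < 2 < 3 < 4 and write every simplex with vertices in increasing order. Then dim K = 3 and the simplices of K are:

  0-simplices (4): [1], [2], [3], [4]
  1-simplices (6): [1,2], [1,3], [1,4], [2,3], [2,4], [3,4]
  2-simplices (4): [1,2,3], [1,2,4], [1,3,4], [2,3,4]
  3-simplices (1): [1,2,3,4]

so the chain groups are C_0 ≅ Z^4, C_1 ≅ Z^6, C_2 ≅ Z^4, C_3 ≅ Z^1.

The boundary map ∂_1: C_1 → C_0 maps an edge to its endpoints' difference, ∂[p,q] = q − p.
The resulting 4×6 matrix has rank 3, and its Smith normal form has invariant factors (1,1,1).

∂_2: C_2 → C_1 acts by ∂[p,q,r] = [q,r] − [p,r] + [p,q]. For instance
  ∂[1,2,3] = [2,3] − [1,3] + [1,2],
  ∂[1,3,4] = [3,4] − [1,4] + [1,3].
The resulting 6×4 matrix has rank 3, and its Smith normal form has invariant factors (1,1,1).

The boundary map ∂_3: C_3 → C_2 sends each 3-simplex σ to the alternating sum Σ_i (−1)^i (σ with its i-th vertex removed). For instance
  ∂[1,2,3,4] = [2,3,4] − [1,3,4] + [1,2,4] − [1,2,3].
This gives a 4×1 integer matrix of rank 1; reducing to Smith normal form yields diagonal entries (1).

Computing H_k = (kernel of ∂_k) / (image of ∂_{k+1}):

  H_0: rank C_0 − rank ∂_1 = 4 − 3 = 1, and the invariant factors of ∂_1 are all 1, so H_0 ≅ Z.
  H_1: rank ker ∂_1 − rank ∂_2 = (6 − 3) − 3 = 0, and the invariant factors of ∂_2 are all 1, so H_1 ≅ 0.
  H_2: rank ker ∂_2 − rank ∂_3 = (4 − 3) − 1 = 0, and the invariant factors of ∂_3 are all 1, so H_2 ≅ 0.
  H_3: rank ker ∂_3 − rank ∂_4 = (1 − 1) − 0 = 0, and there is no ∂_4, so H_3 ≅ 0.

(K is a triangulation of the 3-simplex.)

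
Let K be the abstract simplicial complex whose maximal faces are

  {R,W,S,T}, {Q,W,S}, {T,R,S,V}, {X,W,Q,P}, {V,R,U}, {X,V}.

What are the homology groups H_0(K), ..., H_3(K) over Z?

Fix the vertex order P < Q < R < S < T < U < V < W < X and write every simplex with vertices in increasing order. Then dim K = 3 and the simplices of K are:

  0-simplices (9): P, Q, R, S, T, U, V, W, X
  1-simplices (19): PQ, PW, PX, QS, QW, QX, RS, RT, RU, RV, RW, ST, SV, SW, TV, TW, UV, VX, WX
  2-simplices (13): PQW, PQX, PWX, QSW, QWX, RST, RSV, RSW, RTV, RTW, RUV, STV, STW
  3-simplices (3): PQWX, RSTV, RSTW

giving chain groups C_0 ≅ Z^9, C_1 ≅ Z^19, C_2 ≅ Z^13, C_3 ≅ Z^3.

∂_1: C_1 → C_0 maps an edge to its endpoints' difference, ∂[p,q] = q − p. For instance
  ∂RS = S − R.
As a 9×19 matrix over Z this has rank 8, with invariant factors (1,1,1,1,1,1,1,1).

The boundary map ∂_2: C_2 → C_1 maps a triangle to the signed sum of its edges. For instance
  ∂RSW = SW − RW + RS,
  ∂STV = TV − SV + ST.
This gives a 19×13 integer matrix of rank 10; reducing to Smith normal form yields diagonal entries (1,1,1,1,1,1,1,1,1,1).

∂_3: C_3 → C_2 sends each 3-simplex σ to the alternating sum Σ_i (−1)^i (σ with its i-th vertex removed). For instance
  ∂RSTV = STV − RTV + RSV − RST,
  ∂RSTW = STW − RTW + RSW − RST.
The resulting 13×3 matrix has rank 3, and its Smith normal form has invariant factors (1,1,1).

Now H_k = ker ∂_k / im ∂_{k+1}, so:

  H_0: rank C_0 − rank ∂_1 = 9 − 8 = 1, and the invariant factors of ∂_1 are all 1, so H_0 = Z.
  H_1: rank ker ∂_1 − rank ∂_2 = (19 − 8) − 10 = 1, and the invariant factors of ∂_2 are all 1, so H_1 = Z.
  H_2: rank ker ∂_2 − rank ∂_3 = (13 − 10) − 3 = 0, and the invariant factors of ∂_3 are all 1, so H_2 = 0.
  H_3: rank ker ∂_3 − rank ∂_4 = (3 − 3) − 0 = 0, and there is no ∂_4, so H_3 = 0.

H_0 ≅ Z,  H_1 ≅ Z,  H_2 = 0,  H_3 = 0.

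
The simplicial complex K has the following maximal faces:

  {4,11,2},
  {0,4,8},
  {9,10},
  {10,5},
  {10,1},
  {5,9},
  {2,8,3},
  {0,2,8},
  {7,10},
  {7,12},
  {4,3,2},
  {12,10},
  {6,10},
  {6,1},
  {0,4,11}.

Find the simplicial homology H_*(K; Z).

H_0 ≅ Z^2,  H_1 ≅ Z^4,  H_2 = 0.

Order the vertices as 0 < 1 < 2 < 3 < 4 < 5 < 6 < 7 < 8 < 9 < 10 < 11 < 12. Listing each simplex with vertices in this order, K has dimension 2 with simplices:

  0-simplices (13): [0], [1], [2], [3], [4], [5], [6], [7], [8], [9], [10], [11], [12]
  1-simplices (21): [0,2], [0,4], [0,8], [0,11], [1,6], [1,10], [2,3], [2,4], [2,8], [2,11], [3,4], [3,8], [4,8], [4,11], [5,9], [5,10], [6,10], [7,10], [7,12], [9,10], [10,12]
  2-simplices (6): [0,2,8], [0,4,8], [0,4,11], [2,3,4], [2,3,8], [2,4,11]

giving chain groups C_0 ≅ Z^13, C_1 ≅ Z^21, C_2 ≅ Z^6.

Boundary ∂_1: C_1 → C_0 is given by ∂[p,q] = [q] − [p]. For instance
  ∂[2,8] = [8] − [2].
As a 13×21 matrix over Z this has rank 11, with invariant factors (1,1,1,1,1,1,1,1,1,1,1).

The boundary map ∂_2: C_2 → C_1 acts by ∂[p,q,r] = [q,r] − [p,r] + [p,q]. For instance
  ∂[0,4,8] = [4,8] − [0,8] + [0,4],
  ∂[0,4,11] = [4,11] − [0,11] + [0,4].
As a 21×6 matrix over Z this has rank 6, with invariant factors (1,1,1,1,1,1).

Now H_k = ker ∂_k / im ∂_{k+1}, so:

  H_0: rank C_0 − rank ∂_1 = 13 − 11 = 2, and the invariant factors of ∂_1 are all 1, so H_0 ≅ Z^2.
  H_1: rank ker ∂_1 − rank ∂_2 = (21 − 11) − 6 = 4, and the invariant factors of ∂_2 are all 1, so H_1 ≅ Z^4.
  H_2: rank ker ∂_2 − rank ∂_3 = (6 − 6) − 0 = 0, and there is no ∂_3, so H_2 ≅ 0.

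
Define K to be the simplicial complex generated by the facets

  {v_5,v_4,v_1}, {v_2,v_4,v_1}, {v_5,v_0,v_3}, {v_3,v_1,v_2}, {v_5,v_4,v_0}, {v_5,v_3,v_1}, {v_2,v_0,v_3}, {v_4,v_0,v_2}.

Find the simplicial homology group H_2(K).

H_2 ≅ Z.

Take the total order v_0 < v_1 < v_2 < v_3 < v_4 < v_5 on the vertex set. Then K (dimension 2) consists of the simplices:

  0-simplices (6): [v_0], [v_1], [v_2], [v_3], [v_4], [v_5]
  1-simplices (12): [v_0,v_2], [v_0,v_3], [v_0,v_4], [v_0,v_5], [v_1,v_2], [v_1,v_3], [v_1,v_4], [v_1,v_5], [v_2,v_3], [v_2,v_4], [v_3,v_5], [v_4,v_5]
  2-simplices (8): [v_0,v_2,v_3], [v_0,v_2,v_4], [v_0,v_3,v_5], [v_0,v_4,v_5], [v_1,v_2,v_3], [v_1,v_2,v_4], [v_1,v_3,v_5], [v_1,v_4,v_5]

Hence C_0 ≅ Z^6, C_1 ≅ Z^12, C_2 ≅ Z^8.

Boundary ∂_1: C_1 → C_0 maps an edge to its endpoints' difference, ∂[p,q] = q − p. For instance
  ∂[v_0,v_5] = [v_5] − [v_0].
The 6×12 boundary matrix has rank 5 and Smith normal form diag(1,1,1,1,1).

∂_2: C_2 → C_1 maps a triangle to the signed sum of its edges. For instance
  ∂[v_1,v_4,v_5] = [v_4,v_5] − [v_1,v_5] + [v_1,v_4],
  ∂[v_0,v_3,v_5] = [v_3,v_5] − [v_0,v_5] + [v_0,v_3].
As a 12×8 matrix over Z this has rank 7, with invariant factors (1,1,1,1,1,1,1).

Computing H_k = (kernel of ∂_k) / (image of ∂_{k+1}):

  H_2: rank ker ∂_2 − rank ∂_3 = (8 − 7) − 0 = 1, and there is no ∂_3, so H_2 = Z.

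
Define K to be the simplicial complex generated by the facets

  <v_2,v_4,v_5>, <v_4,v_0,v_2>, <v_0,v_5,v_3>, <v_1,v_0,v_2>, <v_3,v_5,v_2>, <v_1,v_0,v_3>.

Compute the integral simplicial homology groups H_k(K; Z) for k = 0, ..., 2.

H_0 = Z,  H_1 = Z,  H_2 = 0.

K has 6 vertices, 12 edges, 6 triangles.
rank ∂_0 = 0, rank ∂_1 = 5 ⇒ b_0 = 6 − 0 − 5 = 1; all invariant factors of ∂_1 are 1 so no torsion. So H_0 = Z.
rank ∂_1 = 5, rank ∂_2 = 6 ⇒ b_1 = 12 − 5 − 6 = 1; all invariant factors of ∂_2 are 1 so no torsion. So H_1 = Z.
rank ∂_2 = 6, rank ∂_3 = 0 ⇒ b_2 = 6 − 6 − 0 = 0. So H_2 = 0.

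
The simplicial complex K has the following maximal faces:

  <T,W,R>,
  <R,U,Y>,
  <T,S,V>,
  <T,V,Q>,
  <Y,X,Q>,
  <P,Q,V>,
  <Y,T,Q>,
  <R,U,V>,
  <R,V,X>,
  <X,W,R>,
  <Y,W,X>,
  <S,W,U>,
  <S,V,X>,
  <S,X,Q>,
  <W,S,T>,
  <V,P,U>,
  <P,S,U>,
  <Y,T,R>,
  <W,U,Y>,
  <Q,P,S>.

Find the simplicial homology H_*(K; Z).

Order the vertices as P < Q < R < S < T < U < V < W < X < Y. Listing each simplex with vertices in this order, K has dimension 2 with simplices:

  0-simplices (10): P, Q, R, S, T, U, V, W, X, Y
  1-simplices (30): PQ, PS, PU, PV, QS, QT, QV, QX, QY, RT, RU, RV, RW, RX, RY, ST, SU, SV, SW, SX, TV, TW, TY, UV, UW, UY, VX, WX, WY, XY
  2-simplices (20): PQS, PQV, PSU, PUV, QSX, QTV, QTY, QXY, RTW, RTY, RUV, RUY, RVX, RWX, STV, STW, SUW, SVX, UWY, WXY

Hence C_0 ≅ Z^10, C_1 ≅ Z^30, C_2 ≅ Z^20.

Boundary ∂_1: C_1 → C_0 sends each edge [p,q] (with p < q) to q − p. For instance
  ∂QT = T − Q.
As a 10×30 matrix over Z this has rank 9, with invariant factors (1,1,1,1,1,1,1,1,1).

Boundary ∂_2: C_2 → C_1 maps a triangle to the signed sum of its edges. For instance
  ∂RUY = UY − RY + RU,
  ∂PSU = SU − PU + PS.
This gives a 30×20 integer matrix of rank 20; reducing to Smith normal form yields diagonal entries (1,1,1,1,1,1,1,1,1,1,1,1,1,1,1,1,1,1,1,2).

Reading off H_k = ker ∂_k / im ∂_{k+1}:

  H_0: rank C_0 − rank ∂_1 = 10 − 9 = 1, and the invariant factors of ∂_1 are all 1, so H_0 ≅ Z.
  H_1: rank ker ∂_1 − rank ∂_2 = (30 − 9) − 20 = 1, and ∂_2 has invariant factor 2 > 1, so H_1 ≅ Z × Z/2.
  H_2: rank ker ∂_2 − rank ∂_3 = (20 − 20) − 0 = 0, and there is no ∂_3, so H_2 ≅ 0.

H_0 = Z,  H_1 = Z × Z/2,  H_2 = 0.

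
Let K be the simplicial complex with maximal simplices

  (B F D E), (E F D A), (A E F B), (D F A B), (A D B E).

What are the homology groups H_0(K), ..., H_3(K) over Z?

We work with the vertex ordering A < B < D < E < F. The simplices of K, each written with vertices in increasing order, are:

  0-simplices (5): A, B, D, E, F
  1-simplices (10): AB, AD, AE, AF, BD, BE, BF, DE, DF, EF
  2-simplices (10): ABD, ABE, ABF, ADE, ADF, AEF, BDE, BDF, BEF, DEF
  3-simplices (5): ABDE, ABDF, ABEF, ADEF, BDEF

so the chain groups are C_0 ≅ Z^5, C_1 ≅ Z^10, C_2 ≅ Z^10, C_3 ≅ Z^5.

∂_1: C_1 → C_0 maps an edge to its endpoints' difference, ∂[p,q] = q − p. For instance
  ∂BD = D − B.
As a 5×10 matrix over Z this has rank 4, with invariant factors (1,1,1,1).

The boundary map ∂_2: C_2 → C_1 maps a triangle to the signed sum of its edges. For instance
  ∂ABD = BD − AD + AB,
  ∂ADE = DE − AE + AD.
As a 10×10 matrix over Z this has rank 6, with invariant factors (1,1,1,1,1,1).

∂_3: C_3 → C_2 sends each 3-simplex σ to the alternating sum Σ_i (−1)^i (σ with its i-th vertex removed). For instance
  ∂ABDE = BDE − ADE + ABE − ABD,
  ∂BDEF = DEF − BEF + BDF − BDE.
This gives a 10×5 integer matrix of rank 4; reducing to Smith normal form yields diagonal entries (1,1,1,1).

Now H_k = ker ∂_k / im ∂_{k+1}, so:

  H_0: rank C_0 − rank ∂_1 = 5 − 4 = 1, and the invariant factors of ∂_1 are all 1, so H_0 = Z.
  H_1: rank ker ∂_1 − rank ∂_2 = (10 − 4) − 6 = 0, and the invariant factors of ∂_2 are all 1, so H_1 = 0.
  H_2: rank ker ∂_2 − rank ∂_3 = (10 − 6) − 4 = 0, and the invariant factors of ∂_3 are all 1, so H_2 = 0.
  H_3: rank ker ∂_3 − rank ∂_4 = (5 − 4) − 0 = 1, and there is no ∂_4, so H_3 = Z.

As a check, the Euler characteristic is 5 − 10 + 10 − 5 = 0, which agrees with 1 − 0 + 0 − 1 = 0.

H_0 = Z,  H_1 = 0,  H_2 = 0,  H_3 = Z.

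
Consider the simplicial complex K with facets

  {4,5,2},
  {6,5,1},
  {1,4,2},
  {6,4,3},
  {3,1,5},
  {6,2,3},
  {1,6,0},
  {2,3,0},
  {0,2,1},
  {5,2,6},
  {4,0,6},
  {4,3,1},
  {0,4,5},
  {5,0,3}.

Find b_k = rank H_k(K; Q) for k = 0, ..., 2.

b_0 = 1, b_1 = 2, b_2 = 1.

Order the vertices as 0 < 1 < 2 < 3 < 4 < 5 < 6. Listing each simplex with vertices in this order, K has dimension 2 with simplices:

  0-simplices (7): [0], [1], [2], [3], [4], [5], [6]
  1-simplices (21): [0,1], [0,2], [0,3], [0,4], [0,5], [0,6], [1,2], [1,3], [1,4], [1,5], [1,6], [2,3], [2,4], [2,5], [2,6], [3,4], [3,5], [3,6], [4,5], [4,6], [5,6]
  2-simplices (14): [0,1,2], [0,1,6], [0,2,3], [0,3,5], [0,4,5], [0,4,6], [1,2,4], [1,3,4], [1,3,5], [1,5,6], [2,3,6], [2,4,5], [2,5,6], [3,4,6]

so the chain groups are C_0 ≅ Z^7, C_1 ≅ Z^21, C_2 ≅ Z^14.

∂_1: C_1 → C_0 maps an edge to its endpoints' difference, ∂[p,q] = q − p.
This gives a 7×21 integer matrix of rank 6; reducing to Smith normal form yields diagonal entries (1,1,1,1,1,1).

Boundary ∂_2: C_2 → C_1 maps a triangle to the signed sum of its edges. For instance
  ∂[1,5,6] = [5,6] − [1,6] + [1,5],
  ∂[2,3,6] = [3,6] − [2,6] + [2,3].
The resulting 21×14 matrix has rank 13, and its Smith normal form has invariant factors (1,1,1,1,1,1,1,1,1,1,1,1,1).

Reading off H_k = ker ∂_k / im ∂_{k+1}:

  H_0: rank C_0 − rank ∂_1 = 7 − 6 = 1, and the invariant factors of ∂_1 are all 1, so H_0 ≅ Z.
  H_1: rank ker ∂_1 − rank ∂_2 = (21 − 6) − 13 = 2, and the invariant factors of ∂_2 are all 1, so H_1 ≅ Z^2.
  H_2: rank ker ∂_2 − rank ∂_3 = (14 − 13) − 0 = 1, and there is no ∂_3, so H_2 ≅ Z.

Hence the Betti numbers are b_0 = 1, b_1 = 2, b_2 = 1.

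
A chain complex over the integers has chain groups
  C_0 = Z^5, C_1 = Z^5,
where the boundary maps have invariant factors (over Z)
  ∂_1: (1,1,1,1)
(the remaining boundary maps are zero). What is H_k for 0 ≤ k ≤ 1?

H_0 ≅ Z,  H_1 ≅ Z.

H_0: b_0 = 5 − 0 − 4 = 1; torsion from ∂_1 factors > 1: none. So H_0 ≅ Z.
H_1: b_1 = 5 − 4 − 0 = 1; torsion from ∂_2 factors > 1: none. So H_1 ≅ Z.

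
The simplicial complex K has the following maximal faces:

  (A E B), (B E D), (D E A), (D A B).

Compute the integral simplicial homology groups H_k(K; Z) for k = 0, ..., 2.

H_0 = Z,  H_1 = 0,  H_2 = Z.

We work with the vertex ordering A < B < D < E. The simplices of K, each written with vertices in increasing order, are:

  0-simplices (4): A, B, D, E
  1-simplices (6): AB, AD, AE, BD, BE, DE
  2-simplices (4): ABD, ABE, ADE, BDE

Hence C_0 ≅ Z^4, C_1 ≅ Z^6, C_2 ≅ Z^4.

∂_1: C_1 → C_0 is given by ∂[p,q] = [q] − [p].
As a 4×6 matrix over Z this has rank 3, with invariant factors (1,1,1).

Boundary ∂_2: C_2 → C_1 acts by ∂[p,q,r] = [q,r] − [p,r] + [p,q]. For instance
  ∂ADE = DE − AE + AD,
  ∂ABE = BE − AE + AB.
The resulting 6×4 matrix has rank 3, and its Smith normal form has invariant factors (1,1,1).

From H_k ≅ ker(∂_k) / im(∂_{k+1}) we obtain:

  H_0: rank C_0 − rank ∂_1 = 4 − 3 = 1, and the invariant factors of ∂_1 are all 1, so H_0 ≅ Z.
  H_1: rank ker ∂_1 − rank ∂_2 = (6 − 3) − 3 = 0, and the invariant factors of ∂_2 are all 1, so H_1 ≅ 0.
  H_2: rank ker ∂_2 − rank ∂_3 = (4 − 3) − 0 = 1, and there is no ∂_3, so H_2 ≅ Z.

(K is a triangulation of the 2-sphere S^2.)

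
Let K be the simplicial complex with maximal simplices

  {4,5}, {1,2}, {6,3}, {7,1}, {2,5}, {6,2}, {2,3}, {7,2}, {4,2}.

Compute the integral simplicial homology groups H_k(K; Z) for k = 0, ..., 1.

Take the total order 1 < 2 < 3 < 4 < 5 < 6 < 7 on the vertex set. Then K (dimension 1) consists of the simplices:

  0-simplices (7): [1], [2], [3], [4], [5], [6], [7]
  1-simplices (9): [1,2], [1,7], [2,3], [2,4], [2,5], [2,6], [2,7], [3,6], [4,5]

giving chain groups C_0 ≅ Z^7, C_1 ≅ Z^9.

Boundary ∂_1: C_1 → C_0 is given by ∂[p,q] = [q] − [p].
The 7×9 boundary matrix has rank 6 and Smith normal form diag(1,1,1,1,1,1).

From H_k ≅ ker(∂_k) / im(∂_{k+1}) we obtain:

  H_0: rank C_0 − rank ∂_1 = 7 − 6 = 1, and the invariant factors of ∂_1 are all 1, so H_0 = Z.
  H_1: rank ker ∂_1 − rank ∂_2 = (9 − 6) − 0 = 3, and there is no ∂_2, so H_1 = Z^3.

H_0 = Z,  H_1 = Z^3.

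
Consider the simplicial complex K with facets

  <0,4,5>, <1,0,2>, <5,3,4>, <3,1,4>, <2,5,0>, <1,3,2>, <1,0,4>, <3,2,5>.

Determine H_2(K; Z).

K has 6 vertices, 12 edges, 8 triangles.
rank ∂_2 = 7, rank ∂_3 = 0 ⇒ b_2 = 8 − 7 − 0 = 1. So H_2 = Z.

H_2 ≅ Z.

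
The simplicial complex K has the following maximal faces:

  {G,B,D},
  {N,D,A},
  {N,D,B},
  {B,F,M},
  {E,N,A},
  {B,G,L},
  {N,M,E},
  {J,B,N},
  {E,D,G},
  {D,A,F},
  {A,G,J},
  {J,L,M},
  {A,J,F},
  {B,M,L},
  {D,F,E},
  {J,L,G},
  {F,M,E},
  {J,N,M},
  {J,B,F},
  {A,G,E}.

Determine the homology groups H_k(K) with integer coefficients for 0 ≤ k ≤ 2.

H_0 = Z,  H_1 = Z ⊕ Z/2Z,  H_2 = 0.

Fix the vertex order A < B < D < E < F < G < J < L < M < N and write every simplex with vertices in increasing order. Then dim K = 2 and the simplices of K are:

  0-simplices (10): A, B, D, E, F, G, J, L, M, N
  1-simplices (30): AD, AE, AF, AG, AJ, AN, BD, BF, BG, BJ, BL, BM, BN, DE, DF, DG, DN, EF, EG, EM, EN, FJ, FM, GJ, GL, JL, JM, JN, LM, MN
  2-simplices (20): ADF, ADN, AEG, AEN, AFJ, AGJ, BDG, BDN, BFJ, BFM, BGL, BJN, BLM, DEF, DEG, EFM, EMN, GJL, JLM, JMN

Hence C_0 ≅ Z^10, C_1 ≅ Z^30, C_2 ≅ Z^20.

Boundary ∂_1: C_1 → C_0 sends each edge [p,q] (with p < q) to q − p.
This gives a 10×30 integer matrix of rank 9; reducing to Smith normal form yields diagonal entries (1,1,1,1,1,1,1,1,1).

Boundary ∂_2: C_2 → C_1 sends each 2-simplex [p,q,r] to [q,r] − [p,r] + [p,q]. For instance
  ∂DEG = EG − DG + DE,
  ∂BJN = JN − BN + BJ.
This gives a 30×20 integer matrix of rank 20; reducing to Smith normal form yields diagonal entries (1,1,1,1,1,1,1,1,1,1,1,1,1,1,1,1,1,1,1,2).

Reading off H_k = ker ∂_k / im ∂_{k+1}:

  H_0: rank C_0 − rank ∂_1 = 10 − 9 = 1, and the invariant factors of ∂_1 are all 1, so H_0 = Z.
  H_1: rank ker ∂_1 − rank ∂_2 = (30 − 9) − 20 = 1, and ∂_2 has invariant factor 2 > 1, so H_1 = Z ⊕ Z/2Z.
  H_2: rank ker ∂_2 − rank ∂_3 = (20 − 20) − 0 = 0, and there is no ∂_3, so H_2 = 0.

(K is a triangulation of the Klein bottle.)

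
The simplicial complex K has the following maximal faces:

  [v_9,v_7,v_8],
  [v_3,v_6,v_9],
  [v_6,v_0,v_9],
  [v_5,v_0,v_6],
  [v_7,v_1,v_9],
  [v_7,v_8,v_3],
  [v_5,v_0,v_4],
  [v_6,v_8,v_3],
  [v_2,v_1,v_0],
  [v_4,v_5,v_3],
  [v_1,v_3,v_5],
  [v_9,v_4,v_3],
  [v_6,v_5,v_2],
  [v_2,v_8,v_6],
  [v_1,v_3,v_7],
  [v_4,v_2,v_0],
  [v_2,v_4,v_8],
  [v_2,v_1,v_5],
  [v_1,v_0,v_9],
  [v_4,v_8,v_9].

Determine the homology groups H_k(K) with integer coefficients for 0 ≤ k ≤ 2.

H_0 = Z,  H_1 = Z ⊕ Z/2Z,  H_2 = 0.

Take the total order v_0 < v_1 < v_2 < v_3 < v_4 < v_5 < v_6 < v_7 < v_8 < v_9 on the vertex set. Then K (dimension 2) consists of the simplices:

  0-simplices (10): [v_0], [v_1], [v_2], [v_3], [v_4], [v_5], [v_6], [v_7], [v_8], [v_9]
  1-simplices (30): (30 of them)
  2-simplices (20): (20 of them)

giving chain groups C_0 ≅ Z^10, C_1 ≅ Z^30, C_2 ≅ Z^20.

The boundary map ∂_1: C_1 → C_0 maps an edge to its endpoints' difference, ∂[p,q] = q − p.
The resulting 10×30 matrix has rank 9, and its Smith normal form has invariant factors (1,1,1,1,1,1,1,1,1).

The boundary map ∂_2: C_2 → C_1 acts by ∂[p,q,r] = [q,r] − [p,r] + [p,q]. For instance
  ∂[v_2,v_6,v_8] = [v_6,v_8] − [v_2,v_8] + [v_2,v_6],
  ∂[v_2,v_4,v_8] = [v_4,v_8] − [v_2,v_8] + [v_2,v_4].
The resulting 30×20 matrix has rank 20, and its Smith normal form has invariant factors (1,1,1,1,1,1,1,1,1,1,1,1,1,1,1,1,1,1,1,2).

Computing H_k = (kernel of ∂_k) / (image of ∂_{k+1}):

  H_0: rank C_0 − rank ∂_1 = 10 − 9 = 1, and the invariant factors of ∂_1 are all 1, so H_0 ≅ Z.
  H_1: rank ker ∂_1 − rank ∂_2 = (30 − 9) − 20 = 1, and ∂_2 has invariant factor 2 > 1, so H_1 ≅ Z ⊕ Z/2Z.
  H_2: rank ker ∂_2 − rank ∂_3 = (20 − 20) − 0 = 0, and there is no ∂_3, so H_2 ≅ 0.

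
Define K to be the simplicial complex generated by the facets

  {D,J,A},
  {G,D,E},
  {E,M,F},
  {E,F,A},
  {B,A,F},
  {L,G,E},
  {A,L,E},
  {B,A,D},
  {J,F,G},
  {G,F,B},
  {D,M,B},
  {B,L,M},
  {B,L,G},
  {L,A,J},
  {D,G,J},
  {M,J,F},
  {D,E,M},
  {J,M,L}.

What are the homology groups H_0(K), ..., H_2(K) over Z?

Order the vertices as A < B < D < E < F < G < J < L < M. Listing each simplex with vertices in this order, K has dimension 2 with simplices:

  0-simplices (9): A, B, D, E, F, G, J, L, M
  1-simplices (27): AB, AD, AE, AF, AJ, AL, BD, BF, BG, BL, BM, DE, DG, DJ, DM, EF, EG, EL, EM, FG, FJ, FM, GJ, GL, JL, JM, LM
  2-simplices (18): ABD, ABF, ADJ, AEF, AEL, AJL, BDM, BFG, BGL, BLM, DEG, DEM, DGJ, EFM, EGL, FGJ, FJM, JLM

giving chain groups C_0 ≅ Z^9, C_1 ≅ Z^27, C_2 ≅ Z^18.

∂_1: C_1 → C_0 sends each edge [p,q] (with p < q) to q − p. For instance
  ∂EF = F − E.
The resulting 9×27 matrix has rank 8, and its Smith normal form has invariant factors (1,1,1,1,1,1,1,1).

∂_2: C_2 → C_1 sends each 2-simplex [p,q,r] to [q,r] − [p,r] + [p,q]. For instance
  ∂EGL = GL − EL + EG,
  ∂DGJ = GJ − DJ + DG.
The 27×18 boundary matrix has rank 17 and Smith normal form diag(1,1,1,1,1,1,1,1,1,1,1,1,1,1,1,1,1).

Now H_k = ker ∂_k / im ∂_{k+1}, so:

  H_0: rank C_0 − rank ∂_1 = 9 − 8 = 1, and the invariant factors of ∂_1 are all 1, so H_0 ≅ Z.
  H_1: rank ker ∂_1 − rank ∂_2 = (27 − 8) − 17 = 2, and the invariant factors of ∂_2 are all 1, so H_1 ≅ Z^2.
  H_2: rank ker ∂_2 − rank ∂_3 = (18 − 17) − 0 = 1, and there is no ∂_3, so H_2 ≅ Z.

As a check, the Euler characteristic is 9 − 27 + 18 = 0, which agrees with 1 − 2 + 1 = 0.

H_0 ≅ Z,  H_1 ≅ Z^2,  H_2 ≅ Z.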